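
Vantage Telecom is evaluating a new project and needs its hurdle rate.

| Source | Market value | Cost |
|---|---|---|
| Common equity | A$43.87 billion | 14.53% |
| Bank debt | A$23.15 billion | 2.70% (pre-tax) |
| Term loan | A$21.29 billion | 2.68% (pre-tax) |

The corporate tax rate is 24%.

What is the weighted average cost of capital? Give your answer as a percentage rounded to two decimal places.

Total capital V = 43.87 + 23.15 + 21.29 = 88.31.
Equity: weight = 43.87/88.31 = 0.4968; cost = 14.53%.
Bank debt: weight = 23.15/88.31 = 0.2621; after-tax cost = 2.7% × (1 − 24%) = 2.0520%.
Term loan: weight = 21.29/88.31 = 0.2411; after-tax cost = 2.68% × (1 − 24%) = 2.0368%.
WACC = 0.4968 × 14.5300% + 0.2621 × 2.0520% + 0.2411 × 2.0368% = 8.2471%.

8.25%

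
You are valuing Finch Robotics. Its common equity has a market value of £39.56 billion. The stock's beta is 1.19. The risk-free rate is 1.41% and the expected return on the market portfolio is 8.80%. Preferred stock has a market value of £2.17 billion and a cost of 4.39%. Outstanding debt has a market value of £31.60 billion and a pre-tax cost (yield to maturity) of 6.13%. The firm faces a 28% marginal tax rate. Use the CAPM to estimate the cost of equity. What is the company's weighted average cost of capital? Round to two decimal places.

7.54%

Market risk premium = 8.8% − 1.41% = 7.39%.
Cost of equity via CAPM: Re = 1.41% + 1.19 × 7.39% = 10.2041%.
Total capital V = 39.56 + 2.17 + 31.6 = 73.33.
Equity: weight = 39.56/73.33 = 0.5395; cost = 10.2041%.
Preferred: weight = 2.17/73.33 = 0.0296; cost = 4.39%.
Debt: weight = 31.6/73.33 = 0.4309; after-tax cost = 6.13% × (1 − 28%) = 4.4136%.
WACC = 0.5395 × 10.2041% + 0.0296 × 4.3900% + 0.4309 × 4.4136% = 7.5368%.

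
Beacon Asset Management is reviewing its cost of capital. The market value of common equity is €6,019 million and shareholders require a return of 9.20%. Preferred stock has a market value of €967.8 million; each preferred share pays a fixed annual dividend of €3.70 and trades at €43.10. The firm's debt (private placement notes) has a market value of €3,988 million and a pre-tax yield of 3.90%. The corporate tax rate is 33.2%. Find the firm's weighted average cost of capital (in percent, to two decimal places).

6.75%

Cost of preferred: Rp = 3.7 / 43.1 = 8.5847%.
Total capital V = 6019 + 967.8 + 3988 = 10974.8.
Equity: weight = 6019/10974.8 = 0.5484; cost = 9.2%.
Preferred: weight = 967.8/10974.8 = 0.0882; cost = 8.5847%.
Private placement notes: weight = 3988/10974.8 = 0.3634; after-tax cost = 3.9% × (1 − 33.2%) = 2.6052%.
WACC = 0.5484 × 9.2000% + 0.0882 × 8.5847% + 0.3634 × 2.6052% = 6.7493%.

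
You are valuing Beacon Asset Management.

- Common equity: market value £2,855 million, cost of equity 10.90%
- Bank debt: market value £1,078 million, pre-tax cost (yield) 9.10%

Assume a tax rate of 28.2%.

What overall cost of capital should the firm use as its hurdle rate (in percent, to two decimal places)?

Total capital V = 2855 + 1078 = 3933.
Equity: weight = 2855/3933 = 0.7259; cost = 10.9%.
Bank debt: weight = 1078/3933 = 0.2741; after-tax cost = 9.1% × (1 − 28.2%) = 6.5338%.
WACC = 0.7259 × 10.9000% + 0.2741 × 6.5338% = 9.7033%.

9.70%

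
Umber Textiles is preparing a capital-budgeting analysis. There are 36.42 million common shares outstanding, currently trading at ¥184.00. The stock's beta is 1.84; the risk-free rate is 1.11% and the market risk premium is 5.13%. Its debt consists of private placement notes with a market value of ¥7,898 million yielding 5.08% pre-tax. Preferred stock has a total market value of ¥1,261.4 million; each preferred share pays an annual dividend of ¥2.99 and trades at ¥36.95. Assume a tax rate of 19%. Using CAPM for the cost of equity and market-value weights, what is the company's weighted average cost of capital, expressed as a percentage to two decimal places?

7.15%

Cost of equity via CAPM: Re = 1.11% + 1.84 × 5.13% = 10.5492%.
Cost of preferred: Rp = 2.99 / 36.95 = 8.0920%.
Market value of equity E = 184.0 × 36.42m = 6701.28m.
Total capital V = 6701.28 + 1261.4 + 7898 = 15860.68.
Equity: weight = 6701.28/15860.68 = 0.4225; cost = 10.5492%.
Preferred: weight = 1261.4/15860.68 = 0.0795; cost = 8.092%.
Private placement notes: weight = 7898/15860.68 = 0.4980; after-tax cost = 5.08% × (1 − 19%) = 4.1148%.
WACC = 0.4225 × 10.5492% + 0.0795 × 8.0920% + 0.4980 × 4.1148% = 7.1497%.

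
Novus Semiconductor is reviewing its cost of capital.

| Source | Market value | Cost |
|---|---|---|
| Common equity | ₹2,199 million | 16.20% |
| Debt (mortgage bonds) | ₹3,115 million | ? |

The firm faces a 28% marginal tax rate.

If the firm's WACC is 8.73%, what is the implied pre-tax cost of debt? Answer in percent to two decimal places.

4.80%

Total capital V = 2199 + 3115 = 5314.
Equity weight = 2199/5314 = 0.4138.
Mortgage bonds weight = 3115/5314 = 0.5862.
Equity contribution = 0.4138 × 16.2% = 6.7038%.
Remaining for debt = 8.73% − 6.7038% = 2.0262%.
Rd × (1 − 28%) × 0.5862 = 2.0262%  ⇒  Rd = 4.8009%.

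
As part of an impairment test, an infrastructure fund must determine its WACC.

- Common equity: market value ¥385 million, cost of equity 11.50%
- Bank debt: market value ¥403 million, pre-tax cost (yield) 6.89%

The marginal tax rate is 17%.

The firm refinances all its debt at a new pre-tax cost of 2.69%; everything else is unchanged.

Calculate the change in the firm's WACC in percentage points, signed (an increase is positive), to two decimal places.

Current WACC:
Total capital V = 385 + 403 = 788.
Equity: weight = 385/788 = 0.4886; cost = 11.5%.
Bank debt: weight = 403/788 = 0.5114; after-tax cost = 6.89% × (1 − 17%) = 5.7187%.
WACC = 0.4886 × 11.5000% + 0.5114 × 5.7187% = 8.5433%.
After the change:
Total capital V = 385 + 403 = 788.
Equity: weight = 385/788 = 0.4886; cost = 11.5%.
Bank debt: weight = 403/788 = 0.5114; after-tax cost = 2.69% × (1 − 17%) = 2.2327%.
WACC = 0.4886 × 11.5000% + 0.5114 × 2.2327% = 6.7605%.
Change in WACC = 6.7605% − 8.5433% = -1.7828 pp.

-1.78 pp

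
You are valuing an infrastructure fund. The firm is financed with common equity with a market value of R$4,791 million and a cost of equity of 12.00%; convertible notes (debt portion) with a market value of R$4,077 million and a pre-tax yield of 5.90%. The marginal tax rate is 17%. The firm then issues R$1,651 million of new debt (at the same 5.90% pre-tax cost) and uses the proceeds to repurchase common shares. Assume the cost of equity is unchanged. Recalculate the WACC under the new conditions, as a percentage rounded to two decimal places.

7.41%

After the change:
Total capital V = 3140 + 5728 = 8868.
Equity: weight = 3140/8868 = 0.3541; cost = 12%.
Convertible notes (debt portion): weight = 5728/8868 = 0.6459; after-tax cost = 5.9% × (1 − 17%) = 4.8970%.
WACC = 0.3541 × 12.0000% + 0.6459 × 4.8970% = 7.4120%.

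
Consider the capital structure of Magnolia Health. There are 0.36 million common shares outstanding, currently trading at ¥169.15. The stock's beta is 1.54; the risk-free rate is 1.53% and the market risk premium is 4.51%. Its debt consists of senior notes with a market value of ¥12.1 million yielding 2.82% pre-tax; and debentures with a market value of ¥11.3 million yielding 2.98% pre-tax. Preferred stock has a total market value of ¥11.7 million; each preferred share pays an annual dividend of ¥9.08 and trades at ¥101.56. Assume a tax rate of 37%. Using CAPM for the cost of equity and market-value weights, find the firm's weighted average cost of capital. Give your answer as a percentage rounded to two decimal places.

Cost of equity via CAPM: Re = 1.53% + 1.54 × 4.51% = 8.4754%.
Cost of preferred: Rp = 9.08 / 101.56 = 8.9405%.
Market value of equity E = 169.15 × 0.36m = 60.894m.
Total capital V = 60.894 + 11.7 + 12.1 + 11.3 = 95.994.
Equity: weight = 60.894/95.994 = 0.6344; cost = 8.4754%.
Preferred: weight = 11.7/95.994 = 0.1219; cost = 8.9405%.
Senior notes: weight = 12.1/95.994 = 0.1260; after-tax cost = 2.82% × (1 − 37%) = 1.7766%.
Debentures: weight = 11.3/95.994 = 0.1177; after-tax cost = 2.98% × (1 − 37%) = 1.8774%.
WACC = 0.6344 × 8.4754% + 0.1219 × 8.9405% + 0.1260 × 1.7766% + 0.1177 × 1.8774% = 6.9110%.

6.91%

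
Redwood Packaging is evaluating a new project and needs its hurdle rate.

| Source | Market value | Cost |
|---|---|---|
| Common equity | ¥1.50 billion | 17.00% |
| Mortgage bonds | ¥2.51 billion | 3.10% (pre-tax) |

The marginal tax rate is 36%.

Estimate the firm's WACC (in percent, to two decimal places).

7.60%

Total capital V = 1.5 + 2.51 = 4.01.
Equity: weight = 1.5/4.01 = 0.3741; cost = 17%.
Mortgage bonds: weight = 2.51/4.01 = 0.6259; after-tax cost = 3.1% × (1 − 36%) = 1.9840%.
WACC = 0.3741 × 17.0000% + 0.6259 × 1.9840% = 7.6010%.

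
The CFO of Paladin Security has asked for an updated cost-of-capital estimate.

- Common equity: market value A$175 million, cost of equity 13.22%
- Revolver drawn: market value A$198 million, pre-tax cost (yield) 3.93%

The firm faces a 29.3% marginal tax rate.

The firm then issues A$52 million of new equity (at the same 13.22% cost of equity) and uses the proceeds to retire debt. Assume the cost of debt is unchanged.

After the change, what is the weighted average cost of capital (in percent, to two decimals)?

After the change:
Total capital V = 227 + 146 = 373.
Equity: weight = 227/373 = 0.6086; cost = 13.22%.
Revolver drawn: weight = 146/373 = 0.3914; after-tax cost = 3.93% × (1 − 29.3%) = 2.7785%.
WACC = 0.6086 × 13.2200% + 0.3914 × 2.7785% = 9.1330%.

9.13%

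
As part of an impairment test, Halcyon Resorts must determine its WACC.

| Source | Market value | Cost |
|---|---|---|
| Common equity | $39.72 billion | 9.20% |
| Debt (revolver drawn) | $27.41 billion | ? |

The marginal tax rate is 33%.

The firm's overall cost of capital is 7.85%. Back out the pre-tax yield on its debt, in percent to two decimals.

8.80%

Total capital V = 39.72 + 27.41 = 67.13.
Equity weight = 39.72/67.13 = 0.5917.
Revolver drawn weight = 27.41/67.13 = 0.4083.
Equity contribution = 0.5917 × 9.2% = 5.4435%.
Remaining for debt = 7.85% − 5.4435% = 2.4065%.
Rd × (1 − 33%) × 0.4083 = 2.4065%  ⇒  Rd = 8.7966%.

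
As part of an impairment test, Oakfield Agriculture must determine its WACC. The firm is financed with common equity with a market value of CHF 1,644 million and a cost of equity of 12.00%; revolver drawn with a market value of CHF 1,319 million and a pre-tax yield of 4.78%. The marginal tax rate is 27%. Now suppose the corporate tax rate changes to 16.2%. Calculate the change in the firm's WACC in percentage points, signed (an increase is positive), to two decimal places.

+0.23 pp

Current WACC:
Total capital V = 1644 + 1319 = 2963.
Equity: weight = 1644/2963 = 0.5548; cost = 12%.
Revolver drawn: weight = 1319/2963 = 0.4452; after-tax cost = 4.78% × (1 − 27%) = 3.4894%.
WACC = 0.5548 × 12.0000% + 0.4452 × 3.4894% = 8.2114%.
After the change:
Total capital V = 1644 + 1319 = 2963.
Equity: weight = 1644/2963 = 0.5548; cost = 12%.
Revolver drawn: weight = 1319/2963 = 0.4452; after-tax cost = 4.78% × (1 − 16.2%) = 4.0056%.
WACC = 0.5548 × 12.0000% + 0.4452 × 4.0056% = 8.4413%.
Change in WACC = 8.4413% − 8.2114% = 0.2298 pp.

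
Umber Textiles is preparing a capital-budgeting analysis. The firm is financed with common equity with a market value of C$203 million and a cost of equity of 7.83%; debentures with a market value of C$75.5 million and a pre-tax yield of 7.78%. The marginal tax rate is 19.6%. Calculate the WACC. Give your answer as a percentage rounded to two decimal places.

Total capital V = 203 + 75.5 = 278.5.
Equity: weight = 203/278.5 = 0.7289; cost = 7.83%.
Debentures: weight = 75.5/278.5 = 0.2711; after-tax cost = 7.78% × (1 − 19.6%) = 6.2551%.
WACC = 0.7289 × 7.8300% + 0.2711 × 6.2551% = 7.4031%.

7.40%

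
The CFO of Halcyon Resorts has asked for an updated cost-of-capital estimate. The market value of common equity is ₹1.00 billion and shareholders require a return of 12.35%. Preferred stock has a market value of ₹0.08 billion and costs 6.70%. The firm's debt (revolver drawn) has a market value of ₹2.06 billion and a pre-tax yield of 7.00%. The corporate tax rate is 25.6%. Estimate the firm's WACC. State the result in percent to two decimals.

7.52%

Total capital V = 1 + 0.08 + 2.06 = 3.14.
Equity: weight = 1/3.14 = 0.3185; cost = 12.35%.
Preferred: weight = 0.08/3.14 = 0.0255; cost = 6.7%.
Revolver drawn: weight = 2.06/3.14 = 0.6561; after-tax cost = 7% × (1 − 25.6%) = 5.2080%.
WACC = 0.3185 × 12.3500% + 0.0255 × 6.7000% + 0.6561 × 5.2080% = 7.5205%.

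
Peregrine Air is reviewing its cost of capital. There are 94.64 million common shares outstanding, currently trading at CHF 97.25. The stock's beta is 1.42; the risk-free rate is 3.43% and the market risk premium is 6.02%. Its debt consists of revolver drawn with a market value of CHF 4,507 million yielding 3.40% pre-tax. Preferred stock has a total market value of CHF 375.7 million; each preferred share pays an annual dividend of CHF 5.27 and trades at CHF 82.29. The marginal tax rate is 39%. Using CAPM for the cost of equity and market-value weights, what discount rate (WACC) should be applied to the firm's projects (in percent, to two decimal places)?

Cost of equity via CAPM: Re = 3.43% + 1.42 × 6.02% = 11.9784%.
Cost of preferred: Rp = 5.27 / 82.29 = 6.4042%.
Market value of equity E = 97.25 × 94.64m = 9203.74m.
Total capital V = 9203.74 + 375.7 + 4507 = 14086.44.
Equity: weight = 9203.74/14086.44 = 0.6534; cost = 11.9784%.
Preferred: weight = 375.7/14086.44 = 0.0267; cost = 6.4042%.
Revolver drawn: weight = 4507/14086.44 = 0.3200; after-tax cost = 3.4% × (1 − 39%) = 2.0740%.
WACC = 0.6534 × 11.9784% + 0.0267 × 6.4042% + 0.3200 × 2.0740% = 8.6608%.

8.66%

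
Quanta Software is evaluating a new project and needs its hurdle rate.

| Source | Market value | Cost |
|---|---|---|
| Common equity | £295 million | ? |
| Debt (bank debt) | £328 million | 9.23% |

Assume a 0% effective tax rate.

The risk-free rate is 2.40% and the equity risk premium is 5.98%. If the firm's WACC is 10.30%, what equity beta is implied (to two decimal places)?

1.52

Total capital V = 295 + 328 = 623.
Equity weight = 295/623 = 0.4735.
Bank debt weight = 328/623 = 0.5265.
Debt contribution = 0.5265 × 9.23% × (1 − 0%) = 4.8595%.
Required equity contribution = 10.3% − 4.8595% = 5.4405%  ⇒  Re = 11.4897%.
CAPM: 11.4897% = 2.4% + β × 5.98%  ⇒  β = 1.5200.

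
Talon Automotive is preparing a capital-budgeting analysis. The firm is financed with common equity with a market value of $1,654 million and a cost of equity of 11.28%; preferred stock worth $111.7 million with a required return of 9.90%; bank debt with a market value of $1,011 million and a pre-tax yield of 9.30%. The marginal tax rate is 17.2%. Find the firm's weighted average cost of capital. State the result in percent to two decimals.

Total capital V = 1654 + 111.7 + 1011 = 2776.7.
Equity: weight = 1654/2776.7 = 0.5957; cost = 11.28%.
Preferred: weight = 111.7/2776.7 = 0.0402; cost = 9.9%.
Bank debt: weight = 1011/2776.7 = 0.3641; after-tax cost = 9.3% × (1 − 17.2%) = 7.7004%.
WACC = 0.5957 × 11.2800% + 0.0402 × 9.9000% + 0.3641 × 7.7004% = 9.9211%.

9.92%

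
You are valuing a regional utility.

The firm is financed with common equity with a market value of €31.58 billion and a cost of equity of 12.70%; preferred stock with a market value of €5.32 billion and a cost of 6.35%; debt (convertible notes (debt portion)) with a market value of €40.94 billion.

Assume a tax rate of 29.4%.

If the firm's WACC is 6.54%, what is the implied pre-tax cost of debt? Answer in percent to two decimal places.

Total capital V = 31.58 + 5.32 + 40.94 = 77.84.
Equity weight = 31.58/77.84 = 0.4057.
Preferred weight = 5.32/77.84 = 0.0683.
Convertible notes (debt portion) weight = 40.94/77.84 = 0.5260.
Equity contribution = 0.4057 × 12.7% = 5.1524%.
Preferred contribution = 0.0683 × 6.35% = 0.4340%.
Remaining for debt = 6.54% − 5.5864% = 0.9536%.
Rd × (1 − 29.4%) × 0.5260 = 0.9536%  ⇒  Rd = 2.5680%.

2.57%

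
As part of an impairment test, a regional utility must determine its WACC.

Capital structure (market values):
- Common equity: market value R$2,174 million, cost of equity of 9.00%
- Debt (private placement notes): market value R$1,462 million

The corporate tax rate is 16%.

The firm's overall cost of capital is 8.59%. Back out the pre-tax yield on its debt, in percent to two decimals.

Total capital V = 2174 + 1462 = 3636.
Equity weight = 2174/3636 = 0.5979.
Private placement notes weight = 1462/3636 = 0.4021.
Equity contribution = 0.5979 × 9% = 5.3812%.
Remaining for debt = 8.59% − 5.3812% = 3.2088%.
Rd × (1 − 16%) × 0.4021 = 3.2088%  ⇒  Rd = 9.5004%.

9.50%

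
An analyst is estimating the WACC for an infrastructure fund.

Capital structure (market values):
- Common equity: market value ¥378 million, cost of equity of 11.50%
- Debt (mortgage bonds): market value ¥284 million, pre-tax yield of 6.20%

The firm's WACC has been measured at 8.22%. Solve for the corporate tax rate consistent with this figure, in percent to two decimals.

Total capital V = 378 + 284 = 662.
Equity weight = 378/662 = 0.5710.
Mortgage bonds weight = 284/662 = 0.4290.
Equity contribution = 0.5710 × 11.5% = 6.5665%.
Debt contribution must be 8.22% − 6.5665% = 1.6535%.
0.4290 × 6.2% × (1 − T) = 1.6535%  ⇒  (1 − T) = 0.6217.
T = 37.8328%.

37.83%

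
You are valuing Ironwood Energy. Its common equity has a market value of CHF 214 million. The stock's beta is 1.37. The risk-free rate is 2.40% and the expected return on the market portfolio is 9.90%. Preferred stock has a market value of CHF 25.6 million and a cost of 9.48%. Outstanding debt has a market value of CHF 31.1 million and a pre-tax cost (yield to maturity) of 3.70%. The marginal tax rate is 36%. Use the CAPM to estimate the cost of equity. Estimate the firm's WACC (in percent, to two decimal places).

Market risk premium = 9.9% − 2.4% = 7.5%.
Cost of equity via CAPM: Re = 2.4% + 1.37 × 7.5% = 12.6750%.
Total capital V = 214 + 25.6 + 31.1 = 270.7.
Equity: weight = 214/270.7 = 0.7905; cost = 12.675%.
Preferred: weight = 25.6/270.7 = 0.0946; cost = 9.48%.
Debt: weight = 31.1/270.7 = 0.1149; after-tax cost = 3.7% × (1 − 36%) = 2.3680%.
WACC = 0.7905 × 12.6750% + 0.0946 × 9.4800% + 0.1149 × 2.3680% = 11.1887%.

11.19%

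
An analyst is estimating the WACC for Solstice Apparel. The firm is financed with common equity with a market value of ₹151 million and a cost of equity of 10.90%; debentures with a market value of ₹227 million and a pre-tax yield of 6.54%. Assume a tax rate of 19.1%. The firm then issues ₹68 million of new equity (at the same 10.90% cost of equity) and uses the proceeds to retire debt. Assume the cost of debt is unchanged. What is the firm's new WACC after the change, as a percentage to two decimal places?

8.54%

After the change:
Total capital V = 219 + 159 = 378.
Equity: weight = 219/378 = 0.5794; cost = 10.9%.
Debentures: weight = 159/378 = 0.4206; after-tax cost = 6.54% × (1 − 19.1%) = 5.2909%.
WACC = 0.5794 × 10.9000% + 0.4206 × 5.2909% = 8.5406%.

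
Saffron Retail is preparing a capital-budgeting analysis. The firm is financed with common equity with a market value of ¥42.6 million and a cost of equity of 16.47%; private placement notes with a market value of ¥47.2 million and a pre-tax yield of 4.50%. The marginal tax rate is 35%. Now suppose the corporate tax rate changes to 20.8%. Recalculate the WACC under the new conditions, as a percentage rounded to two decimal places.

After the change:
Total capital V = 42.6 + 47.2 = 89.8.
Equity: weight = 42.6/89.8 = 0.4744; cost = 16.47%.
Private placement notes: weight = 47.2/89.8 = 0.5256; after-tax cost = 4.5% × (1 − 20.8%) = 3.5640%.
WACC = 0.4744 × 16.4700% + 0.5256 × 3.5640% = 9.6864%.

9.69%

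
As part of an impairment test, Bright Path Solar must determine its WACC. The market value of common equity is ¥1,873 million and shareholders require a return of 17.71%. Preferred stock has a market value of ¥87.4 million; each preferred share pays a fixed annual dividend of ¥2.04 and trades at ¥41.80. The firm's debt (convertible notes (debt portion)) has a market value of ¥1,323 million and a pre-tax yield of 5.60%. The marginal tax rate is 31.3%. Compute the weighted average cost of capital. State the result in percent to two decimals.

Cost of preferred: Rp = 2.04 / 41.8 = 4.8804%.
Total capital V = 1873 + 87.4 + 1323 = 3283.4.
Equity: weight = 1873/3283.4 = 0.5704; cost = 17.71%.
Preferred: weight = 87.4/3283.4 = 0.0266; cost = 4.8804%.
Convertible notes (debt portion): weight = 1323/3283.4 = 0.4029; after-tax cost = 5.6% × (1 − 31.3%) = 3.8472%.
WACC = 0.5704 × 17.7100% + 0.0266 × 4.8804% + 0.4029 × 3.8472% = 11.7827%.

11.78%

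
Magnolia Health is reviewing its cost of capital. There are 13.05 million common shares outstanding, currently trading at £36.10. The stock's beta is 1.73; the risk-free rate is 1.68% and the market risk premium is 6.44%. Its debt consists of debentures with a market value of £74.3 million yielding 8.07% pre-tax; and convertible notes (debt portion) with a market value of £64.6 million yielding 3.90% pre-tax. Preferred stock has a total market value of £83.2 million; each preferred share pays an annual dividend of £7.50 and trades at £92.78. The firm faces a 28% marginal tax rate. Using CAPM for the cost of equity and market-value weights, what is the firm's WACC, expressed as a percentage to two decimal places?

Cost of equity via CAPM: Re = 1.68% + 1.73 × 6.44% = 12.8212%.
Cost of preferred: Rp = 7.5 / 92.78 = 8.0836%.
Market value of equity E = 36.1 × 13.05m = 471.105m.
Total capital V = 471.105 + 83.2 + 74.3 + 64.6 = 693.205.
Equity: weight = 471.105/693.205 = 0.6796; cost = 12.8212%.
Preferred: weight = 83.2/693.205 = 0.1200; cost = 8.0836%.
Debentures: weight = 74.3/693.205 = 0.1072; after-tax cost = 8.07% × (1 − 28%) = 5.8104%.
Convertible notes (debt portion): weight = 64.6/693.205 = 0.0932; after-tax cost = 3.9% × (1 − 28%) = 2.8080%.
WACC = 0.6796 × 12.8212% + 0.1200 × 8.0836% + 0.1072 × 5.8104% + 0.0932 × 2.8080% = 10.5680%.

10.57%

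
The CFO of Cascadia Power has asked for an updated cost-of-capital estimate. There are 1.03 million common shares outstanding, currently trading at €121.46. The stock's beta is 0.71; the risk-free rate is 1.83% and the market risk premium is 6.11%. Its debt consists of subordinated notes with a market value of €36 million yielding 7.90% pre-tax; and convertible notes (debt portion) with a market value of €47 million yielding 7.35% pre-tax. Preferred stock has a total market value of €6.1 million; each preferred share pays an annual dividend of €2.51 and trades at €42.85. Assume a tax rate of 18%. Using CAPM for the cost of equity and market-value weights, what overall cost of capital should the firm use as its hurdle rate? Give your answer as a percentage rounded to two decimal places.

6.18%

Cost of equity via CAPM: Re = 1.83% + 0.71 × 6.11% = 6.1681%.
Cost of preferred: Rp = 2.51 / 42.85 = 5.8576%.
Market value of equity E = 121.46 × 1.03m = 125.1038m.
Total capital V = 125.1038 + 6.1 + 36 + 47 = 214.2038.
Equity: weight = 125.1038/214.2038 = 0.5840; cost = 6.1681%.
Preferred: weight = 6.1/214.2038 = 0.0285; cost = 5.8576%.
Subordinated notes: weight = 36/214.2038 = 0.1681; after-tax cost = 7.9% × (1 − 18%) = 6.4780%.
Convertible notes (debt portion): weight = 47/214.2038 = 0.2194; after-tax cost = 7.35% × (1 − 18%) = 6.0270%.
WACC = 0.5840 × 6.1681% + 0.0285 × 5.8576% + 0.1681 × 6.4780% + 0.2194 × 6.0270% = 6.1804%.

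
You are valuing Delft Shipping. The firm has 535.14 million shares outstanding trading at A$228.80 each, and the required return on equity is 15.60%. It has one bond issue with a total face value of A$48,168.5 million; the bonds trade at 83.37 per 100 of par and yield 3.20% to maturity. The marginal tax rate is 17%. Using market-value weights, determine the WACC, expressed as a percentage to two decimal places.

Market value of equity E = 228.8 × 535.14m = 122440.032m. Market value of debt D = 48168.5m × 83.37/100 = 40158.07845m.
Total capital V = 122440.032 + 40158.07845 = 162598.11045.
Equity: weight = 122440.032/162598.11045 = 0.7530; cost = 15.6%.
Bonds outstanding: weight = 40158.07845/162598.11045 = 0.2470; after-tax cost = 3.2% × (1 − 17%) = 2.6560%.
WACC = 0.7530 × 15.6000% + 0.2470 × 2.6560% = 12.4031%.

12.40%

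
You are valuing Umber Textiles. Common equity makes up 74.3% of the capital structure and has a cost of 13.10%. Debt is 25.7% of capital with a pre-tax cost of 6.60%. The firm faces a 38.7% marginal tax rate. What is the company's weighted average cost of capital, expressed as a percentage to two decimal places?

10.77%

After-tax cost of debt = 6.6% × (1 − 38.7%) = 4.0458%.
WACC = 0.743 × 13.1000% + 0.257 × 4.0458% = 10.7731%.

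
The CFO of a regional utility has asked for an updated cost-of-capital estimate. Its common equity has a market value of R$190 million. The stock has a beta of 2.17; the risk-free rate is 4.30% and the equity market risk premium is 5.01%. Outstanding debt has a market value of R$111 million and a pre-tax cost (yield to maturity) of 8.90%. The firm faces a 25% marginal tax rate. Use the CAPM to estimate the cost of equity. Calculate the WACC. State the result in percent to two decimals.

Cost of equity via CAPM: Re = 4.3% + 2.17 × 5.01% = 15.1717%.
Total capital V = 190 + 111 = 301.
Equity: weight = 190/301 = 0.6312; cost = 15.1717%.
Debt: weight = 111/301 = 0.3688; after-tax cost = 8.9% × (1 − 25%) = 6.6750%.
WACC = 0.6312 × 15.1717% + 0.3688 × 6.6750% = 12.0384%.

12.04%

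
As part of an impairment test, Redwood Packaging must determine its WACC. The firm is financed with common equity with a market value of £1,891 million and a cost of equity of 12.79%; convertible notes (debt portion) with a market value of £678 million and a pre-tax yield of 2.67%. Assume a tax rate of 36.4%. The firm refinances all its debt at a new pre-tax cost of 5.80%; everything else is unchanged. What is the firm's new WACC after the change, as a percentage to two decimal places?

10.39%

After the change:
Total capital V = 1891 + 678 = 2569.
Equity: weight = 1891/2569 = 0.7361; cost = 12.79%.
Convertible notes (debt portion): weight = 678/2569 = 0.2639; after-tax cost = 5.8% × (1 − 36.4%) = 3.6888%.
WACC = 0.7361 × 12.7900% + 0.2639 × 3.6888% = 10.3880%.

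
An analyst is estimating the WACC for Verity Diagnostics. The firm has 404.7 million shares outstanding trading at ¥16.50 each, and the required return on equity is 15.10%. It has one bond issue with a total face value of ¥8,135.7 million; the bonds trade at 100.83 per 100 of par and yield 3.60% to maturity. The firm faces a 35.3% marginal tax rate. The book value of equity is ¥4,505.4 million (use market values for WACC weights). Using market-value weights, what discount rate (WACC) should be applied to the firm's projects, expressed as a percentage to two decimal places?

Market value of equity E = 16.5 × 404.7m = 6677.55m. Market value of debt D = 8135.7m × 100.83/100 = 8203.22631m.
Total capital V = 6677.55 + 8203.22631 = 14880.77631.
Equity: weight = 6677.55/14880.77631 = 0.4487; cost = 15.1%.
Bonds outstanding: weight = 8203.22631/14880.77631 = 0.5513; after-tax cost = 3.6% × (1 − 35.3%) = 2.3292%.
WACC = 0.4487 × 15.1000% + 0.5513 × 2.3292% = 8.0599%.

8.06%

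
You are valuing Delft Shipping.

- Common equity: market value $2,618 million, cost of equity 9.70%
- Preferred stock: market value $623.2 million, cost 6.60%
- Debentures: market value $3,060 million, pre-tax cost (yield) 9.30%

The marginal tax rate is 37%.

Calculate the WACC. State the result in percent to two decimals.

Total capital V = 2618 + 623.2 + 3060 = 6301.2.
Equity: weight = 2618/6301.2 = 0.4155; cost = 9.7%.
Preferred: weight = 623.2/6301.2 = 0.0989; cost = 6.6%.
Debentures: weight = 3060/6301.2 = 0.4856; after-tax cost = 9.3% × (1 − 37%) = 5.8590%.
WACC = 0.4155 × 9.7000% + 0.0989 × 6.6000% + 0.4856 × 5.8590% = 7.5281%.

7.53%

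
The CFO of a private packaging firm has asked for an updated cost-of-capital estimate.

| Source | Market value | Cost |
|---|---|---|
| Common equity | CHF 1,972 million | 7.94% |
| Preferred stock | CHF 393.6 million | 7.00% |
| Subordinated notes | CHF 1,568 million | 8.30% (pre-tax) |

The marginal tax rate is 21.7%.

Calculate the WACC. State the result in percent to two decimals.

Total capital V = 1972 + 393.6 + 1568 = 3933.6.
Equity: weight = 1972/3933.6 = 0.5013; cost = 7.94%.
Preferred: weight = 393.6/3933.6 = 0.1001; cost = 7%.
Subordinated notes: weight = 1568/3933.6 = 0.3986; after-tax cost = 8.3% × (1 − 21.7%) = 6.4989%.
WACC = 0.5013 × 7.9400% + 0.1001 × 7.0000% + 0.3986 × 6.4989% = 7.2715%.

7.27%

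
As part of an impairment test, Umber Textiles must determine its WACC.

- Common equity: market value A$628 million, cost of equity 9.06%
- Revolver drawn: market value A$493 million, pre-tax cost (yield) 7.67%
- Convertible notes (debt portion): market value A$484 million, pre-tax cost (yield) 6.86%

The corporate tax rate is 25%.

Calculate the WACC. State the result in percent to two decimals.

Total capital V = 628 + 493 + 484 = 1605.
Equity: weight = 628/1605 = 0.3913; cost = 9.06%.
Revolver drawn: weight = 493/1605 = 0.3072; after-tax cost = 7.67% × (1 − 25%) = 5.7525%.
Convertible notes (debt portion): weight = 484/1605 = 0.3016; after-tax cost = 6.86% × (1 − 25%) = 5.1450%.
WACC = 0.3913 × 9.0600% + 0.3072 × 5.7525% + 0.3016 × 5.1450% = 6.8635%.

6.86%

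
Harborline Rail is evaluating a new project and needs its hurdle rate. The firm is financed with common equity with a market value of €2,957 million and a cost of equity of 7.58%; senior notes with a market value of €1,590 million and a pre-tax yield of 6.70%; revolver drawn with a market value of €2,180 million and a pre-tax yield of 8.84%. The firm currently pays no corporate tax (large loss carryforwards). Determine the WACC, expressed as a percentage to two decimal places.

7.78%

Total capital V = 2957 + 1590 + 2180 = 6727.
Equity: weight = 2957/6727 = 0.4396; cost = 7.58%.
Senior notes: weight = 1590/6727 = 0.2364; after-tax cost = 6.7% × (1 − 0%) = 6.7000%.
Revolver drawn: weight = 2180/6727 = 0.3241; after-tax cost = 8.84% × (1 − 0%) = 8.8400%.
WACC = 0.4396 × 7.5800% + 0.2364 × 6.7000% + 0.3241 × 8.8400% = 7.7803%.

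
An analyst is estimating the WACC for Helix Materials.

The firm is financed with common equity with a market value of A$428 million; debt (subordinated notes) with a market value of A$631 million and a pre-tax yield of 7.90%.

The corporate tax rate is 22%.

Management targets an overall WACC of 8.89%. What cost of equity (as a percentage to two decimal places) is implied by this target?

Total capital V = 428 + 631 = 1059.
Equity weight = 428/1059 = 0.4042.
Subordinated notes weight = 631/1059 = 0.5958.
Debt contribution = 0.5958 × 7.9% × (1 − 22%) = 3.6716%.
Required equity contribution = 8.89% − 3.6716% = 5.2184%.
Re = 5.2184% / 0.4042 = 12.9119%.

12.91%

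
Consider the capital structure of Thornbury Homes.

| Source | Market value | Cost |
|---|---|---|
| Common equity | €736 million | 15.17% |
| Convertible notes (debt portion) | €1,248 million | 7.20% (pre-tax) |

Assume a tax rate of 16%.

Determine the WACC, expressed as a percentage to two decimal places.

Total capital V = 736 + 1248 = 1984.
Equity: weight = 736/1984 = 0.3710; cost = 15.17%.
Convertible notes (debt portion): weight = 1248/1984 = 0.6290; after-tax cost = 7.2% × (1 − 16%) = 6.0480%.
WACC = 0.3710 × 15.1700% + 0.6290 × 6.0480% = 9.4320%.

9.43%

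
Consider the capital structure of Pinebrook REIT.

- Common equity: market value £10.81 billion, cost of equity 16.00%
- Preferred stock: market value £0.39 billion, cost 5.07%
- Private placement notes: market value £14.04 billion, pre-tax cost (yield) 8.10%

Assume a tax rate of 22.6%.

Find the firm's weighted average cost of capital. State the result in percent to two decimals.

Total capital V = 10.81 + 0.39 + 14.04 = 25.24.
Equity: weight = 10.81/25.24 = 0.4283; cost = 16%.
Preferred: weight = 0.39/25.24 = 0.0155; cost = 5.07%.
Private placement notes: weight = 14.04/25.24 = 0.5563; after-tax cost = 8.1% × (1 − 22.6%) = 6.2694%.
WACC = 0.4283 × 16.0000% + 0.0155 × 5.0700% + 0.5563 × 6.2694% = 10.4184%.

10.42%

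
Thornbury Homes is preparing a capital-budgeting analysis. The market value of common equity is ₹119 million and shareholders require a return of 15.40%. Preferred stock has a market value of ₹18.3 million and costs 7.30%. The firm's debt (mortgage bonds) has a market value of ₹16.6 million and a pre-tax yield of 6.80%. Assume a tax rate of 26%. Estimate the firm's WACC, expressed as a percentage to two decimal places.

Total capital V = 119 + 18.3 + 16.6 = 153.9.
Equity: weight = 119/153.9 = 0.7732; cost = 15.4%.
Preferred: weight = 18.3/153.9 = 0.1189; cost = 7.3%.
Mortgage bonds: weight = 16.6/153.9 = 0.1079; after-tax cost = 6.8% × (1 − 26%) = 5.0320%.
WACC = 0.7732 × 15.4000% + 0.1189 × 7.3000% + 0.1079 × 5.0320% = 13.3185%.

13.32%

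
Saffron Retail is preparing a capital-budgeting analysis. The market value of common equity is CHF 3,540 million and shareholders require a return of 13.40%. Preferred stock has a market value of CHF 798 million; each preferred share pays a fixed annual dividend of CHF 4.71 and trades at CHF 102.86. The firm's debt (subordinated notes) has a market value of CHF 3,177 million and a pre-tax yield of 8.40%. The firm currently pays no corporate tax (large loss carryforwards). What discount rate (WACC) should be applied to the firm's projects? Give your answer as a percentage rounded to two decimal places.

10.35%

Cost of preferred: Rp = 4.71 / 102.86 = 4.5790%.
Total capital V = 3540 + 798 + 3177 = 7515.
Equity: weight = 3540/7515 = 0.4711; cost = 13.4%.
Preferred: weight = 798/7515 = 0.1062; cost = 4.579%.
Subordinated notes: weight = 3177/7515 = 0.4228; after-tax cost = 8.4% × (1 − 0%) = 8.4000%.
WACC = 0.4711 × 13.4000% + 0.1062 × 4.5790% + 0.4228 × 8.4000% = 10.3495%.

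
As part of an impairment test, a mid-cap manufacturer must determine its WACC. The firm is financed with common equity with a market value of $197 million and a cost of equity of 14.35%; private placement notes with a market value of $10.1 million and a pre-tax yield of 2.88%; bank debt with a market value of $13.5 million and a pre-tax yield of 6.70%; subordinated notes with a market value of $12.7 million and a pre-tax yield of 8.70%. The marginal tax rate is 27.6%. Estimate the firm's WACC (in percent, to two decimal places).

12.83%

Total capital V = 197 + 10.1 + 13.5 + 12.7 = 233.3.
Equity: weight = 197/233.3 = 0.8444; cost = 14.35%.
Private placement notes: weight = 10.1/233.3 = 0.0433; after-tax cost = 2.88% × (1 − 27.6%) = 2.0851%.
Bank debt: weight = 13.5/233.3 = 0.0579; after-tax cost = 6.7% × (1 − 27.6%) = 4.8508%.
Subordinated notes: weight = 12.7/233.3 = 0.0544; after-tax cost = 8.7% × (1 − 27.6%) = 6.2988%.
WACC = 0.8444 × 14.3500% + 0.0433 × 2.0851% + 0.0579 × 4.8508% + 0.0544 × 6.2988% = 12.8311%.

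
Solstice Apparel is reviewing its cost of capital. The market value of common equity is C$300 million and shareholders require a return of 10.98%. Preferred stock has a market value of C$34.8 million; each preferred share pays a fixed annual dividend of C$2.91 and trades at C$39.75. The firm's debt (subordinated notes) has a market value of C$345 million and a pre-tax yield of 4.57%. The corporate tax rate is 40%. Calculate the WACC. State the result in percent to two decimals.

Cost of preferred: Rp = 2.91 / 39.75 = 7.3208%.
Total capital V = 300 + 34.8 + 345 = 679.8.
Equity: weight = 300/679.8 = 0.4413; cost = 10.98%.
Preferred: weight = 34.8/679.8 = 0.0512; cost = 7.3208%.
Subordinated notes: weight = 345/679.8 = 0.5075; after-tax cost = 4.57% × (1 − 40%) = 2.7420%.
WACC = 0.4413 × 10.9800% + 0.0512 × 7.3208% + 0.5075 × 2.7420% = 6.6119%.

6.61%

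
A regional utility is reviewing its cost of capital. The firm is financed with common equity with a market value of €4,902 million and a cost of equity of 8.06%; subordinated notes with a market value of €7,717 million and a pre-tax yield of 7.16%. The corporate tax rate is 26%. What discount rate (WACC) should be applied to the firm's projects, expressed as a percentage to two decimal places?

6.37%

Total capital V = 4902 + 7717 = 12619.
Equity: weight = 4902/12619 = 0.3885; cost = 8.06%.
Subordinated notes: weight = 7717/12619 = 0.6115; after-tax cost = 7.16% × (1 − 26%) = 5.2984%.
WACC = 0.3885 × 8.0600% + 0.6115 × 5.2984% = 6.3712%.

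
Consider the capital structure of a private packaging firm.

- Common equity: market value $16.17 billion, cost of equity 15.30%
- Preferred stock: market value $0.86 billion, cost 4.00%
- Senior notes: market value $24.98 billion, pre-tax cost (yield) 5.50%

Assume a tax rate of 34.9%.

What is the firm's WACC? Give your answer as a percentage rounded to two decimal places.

8.10%

Total capital V = 16.17 + 0.86 + 24.98 = 42.01.
Equity: weight = 16.17/42.01 = 0.3849; cost = 15.3%.
Preferred: weight = 0.86/42.01 = 0.0205; cost = 4%.
Senior notes: weight = 24.98/42.01 = 0.5946; after-tax cost = 5.5% × (1 − 34.9%) = 3.5805%.
WACC = 0.3849 × 15.3000% + 0.0205 × 4.0000% + 0.5946 × 3.5805% = 8.1000%.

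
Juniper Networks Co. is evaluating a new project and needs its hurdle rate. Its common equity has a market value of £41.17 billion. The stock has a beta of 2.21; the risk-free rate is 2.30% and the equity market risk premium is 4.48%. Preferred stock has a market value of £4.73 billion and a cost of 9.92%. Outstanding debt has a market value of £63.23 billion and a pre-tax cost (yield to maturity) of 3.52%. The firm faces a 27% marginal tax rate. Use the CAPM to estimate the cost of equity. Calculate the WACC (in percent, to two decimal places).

Cost of equity via CAPM: Re = 2.3% + 2.21 × 4.48% = 12.2008%.
Total capital V = 41.17 + 4.73 + 63.23 = 109.13.
Equity: weight = 41.17/109.13 = 0.3773; cost = 12.2008%.
Preferred: weight = 4.73/109.13 = 0.0433; cost = 9.92%.
Debt: weight = 63.23/109.13 = 0.5794; after-tax cost = 3.52% × (1 − 27%) = 2.5696%.
WACC = 0.3773 × 12.2008% + 0.0433 × 9.9200% + 0.5794 × 2.5696% = 6.5216%.

6.52%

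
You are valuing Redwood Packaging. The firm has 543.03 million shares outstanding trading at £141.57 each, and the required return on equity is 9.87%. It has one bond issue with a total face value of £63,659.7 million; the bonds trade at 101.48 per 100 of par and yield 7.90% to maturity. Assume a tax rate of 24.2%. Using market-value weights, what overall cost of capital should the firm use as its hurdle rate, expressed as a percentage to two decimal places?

8.10%

Market value of equity E = 141.57 × 543.03m = 76876.7571m. Market value of debt D = 63659.7m × 101.48/100 = 64601.86356m.
Total capital V = 76876.7571 + 64601.86356 = 141478.62066.
Equity: weight = 76876.7571/141478.62066 = 0.5434; cost = 9.87%.
Bonds outstanding: weight = 64601.86356/141478.62066 = 0.4566; after-tax cost = 7.9% × (1 − 24.2%) = 5.9882%.
WACC = 0.5434 × 9.8700% + 0.4566 × 5.9882% = 8.0975%.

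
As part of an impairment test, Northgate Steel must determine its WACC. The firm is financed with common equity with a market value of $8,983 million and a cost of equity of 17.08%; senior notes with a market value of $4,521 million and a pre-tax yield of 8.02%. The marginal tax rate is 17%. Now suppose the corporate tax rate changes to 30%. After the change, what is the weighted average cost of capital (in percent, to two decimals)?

13.24%

After the change:
Total capital V = 8983 + 4521 = 13504.
Equity: weight = 8983/13504 = 0.6652; cost = 17.08%.
Senior notes: weight = 4521/13504 = 0.3348; after-tax cost = 8.02% × (1 − 30%) = 5.6140%.
WACC = 0.6652 × 17.0800% + 0.3348 × 5.6140% = 13.2413%.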